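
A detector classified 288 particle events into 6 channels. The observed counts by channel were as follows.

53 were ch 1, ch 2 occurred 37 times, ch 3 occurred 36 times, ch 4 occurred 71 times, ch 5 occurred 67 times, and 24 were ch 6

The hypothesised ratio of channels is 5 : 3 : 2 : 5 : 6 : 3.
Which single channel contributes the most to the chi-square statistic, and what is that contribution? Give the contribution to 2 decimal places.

ch 3, 6.00

Ratio total = 24. Expected counts: 288×5/24 = 60, 288×3/24 = 36, 288×2/24 = 24, 288×5/24 = 60, 288×6/24 = 72, 288×3/24 = 36.
χ² = (53−60)²/60 + (37−36)²/36 + (36−24)²/24 + (71−60)²/60 + (67−72)²/72 + (24−36)²/36
   = 0.817 + 0.028 + 6.000 + 2.017 + 0.347 + 4.000
The largest term is for ch 3: 6.00.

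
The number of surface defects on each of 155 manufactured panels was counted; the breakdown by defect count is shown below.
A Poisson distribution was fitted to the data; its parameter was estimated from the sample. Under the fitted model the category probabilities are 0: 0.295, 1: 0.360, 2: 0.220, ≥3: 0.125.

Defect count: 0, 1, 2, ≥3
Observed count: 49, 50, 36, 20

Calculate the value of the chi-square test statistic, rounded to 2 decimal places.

Expected counts E_i = n·p_i: 155×0.295 = 45.725, 155×0.360 = 55.8, 155×0.220 = 34.1, 155×0.125 = 19.375.
0: (49 − 45.725)²/45.725 = 10.725625/45.725 = 0.235
1: (50 − 55.8)²/55.8 = 33.64/55.8 = 0.603
2: (36 − 34.1)²/34.1 = 3.61/34.1 = 0.106
≥3: (20 − 19.375)²/19.375 = 0.390625/19.375 = 0.020
Sum = 0.96

0.96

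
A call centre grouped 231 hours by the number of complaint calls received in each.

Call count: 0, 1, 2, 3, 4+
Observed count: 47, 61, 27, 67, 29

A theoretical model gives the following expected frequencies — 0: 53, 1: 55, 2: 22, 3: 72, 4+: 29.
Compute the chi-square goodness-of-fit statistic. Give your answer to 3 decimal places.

2.817

χ² = (47−53)²/53 + (61−55)²/55 + (27−22)²/22 + (67−72)²/72 + (29−29)²/29
   = 0.6792 + 0.6545 + 1.1364 + 0.3472 + 0.0000
Sum = 2.817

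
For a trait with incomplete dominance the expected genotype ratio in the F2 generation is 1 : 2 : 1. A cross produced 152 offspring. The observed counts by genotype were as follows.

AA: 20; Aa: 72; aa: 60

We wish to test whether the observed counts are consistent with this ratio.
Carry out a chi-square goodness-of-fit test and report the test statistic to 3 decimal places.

Ratio total = 4. Expected counts: 152×1/4 = 38, 152×2/4 = 76, 152×1/4 = 38.
AA: (20 − 38)²/38 = 324/38 = 8.5263
Aa: (72 − 76)²/76 = 16/76 = 0.2105
aa: (60 − 38)²/38 = 484/38 = 12.7368
Sum = 21.474

21.474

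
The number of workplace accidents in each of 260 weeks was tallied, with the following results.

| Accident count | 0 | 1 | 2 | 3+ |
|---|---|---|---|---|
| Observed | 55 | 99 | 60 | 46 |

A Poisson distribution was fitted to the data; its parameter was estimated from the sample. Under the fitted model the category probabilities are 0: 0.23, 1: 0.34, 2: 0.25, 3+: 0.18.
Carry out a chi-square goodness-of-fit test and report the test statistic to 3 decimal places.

Expected counts E_i = n·p_i: 260×0.23 = 59.8, 260×0.34 = 88.4, 260×0.25 = 65, 260×0.18 = 46.8.
χ² = (55−59.8)²/59.8 + (99−88.4)²/88.4 + (60−65)²/65 + (46−46.8)²/46.8
   = 0.3853 + 1.2710 + 0.3846 + 0.0137
Sum = 2.055

2.055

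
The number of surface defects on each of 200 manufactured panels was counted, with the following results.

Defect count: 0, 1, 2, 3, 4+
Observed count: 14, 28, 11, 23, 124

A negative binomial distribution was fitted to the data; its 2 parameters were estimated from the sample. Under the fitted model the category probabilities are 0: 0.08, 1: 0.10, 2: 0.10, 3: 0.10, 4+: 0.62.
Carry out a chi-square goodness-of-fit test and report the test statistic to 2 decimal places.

7.95

Expected counts E_i = n·p_i: 200×0.08 = 16, 200×0.10 = 20, 200×0.10 = 20, 200×0.10 = 20, 200×0.62 = 124.
0: (14 − 16)²/16 = 4/16 = 0.250
1: (28 − 20)²/20 = 64/20 = 3.200
2: (11 − 20)²/20 = 81/20 = 4.050
3: (23 − 20)²/20 = 9/20 = 0.450
4+: (124 − 124)²/124 = 0/124 = 0.000
Sum = 7.95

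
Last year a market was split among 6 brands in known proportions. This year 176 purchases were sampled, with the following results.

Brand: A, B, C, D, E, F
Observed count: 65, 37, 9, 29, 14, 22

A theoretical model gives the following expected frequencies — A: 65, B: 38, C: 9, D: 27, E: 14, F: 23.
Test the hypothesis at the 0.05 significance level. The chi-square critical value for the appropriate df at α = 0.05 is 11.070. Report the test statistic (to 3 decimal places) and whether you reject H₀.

cat         O        E   (O−E)²/E
A          65       65     0.0000
B          37       38     0.0263
C           9        9     0.0000
D          29       27     0.1481
E          14       14     0.0000
F          22       23     0.0435
Sum = 0.218
df = 5. Since 0.218 < 11.070, we do not reject H₀.

0.218; do not reject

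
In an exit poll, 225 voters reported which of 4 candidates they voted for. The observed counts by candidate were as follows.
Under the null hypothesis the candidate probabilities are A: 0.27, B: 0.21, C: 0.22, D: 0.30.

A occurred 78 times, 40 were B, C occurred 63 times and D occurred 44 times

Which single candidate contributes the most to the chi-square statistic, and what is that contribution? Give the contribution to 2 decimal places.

D, 8.18

Expected counts E_i = n·p_i: 225×0.27 = 60.75, 225×0.21 = 47.25, 225×0.22 = 49.5, 225×0.30 = 67.5.
A: (78 − 60.75)²/60.75 = 297.5625/60.75 = 4.898
B: (40 − 47.25)²/47.25 = 52.5625/47.25 = 1.112
C: (63 − 49.5)²/49.5 = 182.25/49.5 = 3.682
D: (44 − 67.5)²/67.5 = 552.25/67.5 = 8.181
The largest term is for D: 8.18.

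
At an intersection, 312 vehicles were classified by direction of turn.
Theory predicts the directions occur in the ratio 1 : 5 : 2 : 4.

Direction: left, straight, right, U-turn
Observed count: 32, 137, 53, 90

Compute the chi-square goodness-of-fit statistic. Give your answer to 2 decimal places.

3.67

Ratio total = 12. Expected counts: 312×1/12 = 26, 312×5/12 = 130, 312×2/12 = 52, 312×4/12 = 104.
χ² = (32−26)²/26 + (137−130)²/130 + (53−52)²/52 + (90−104)²/104
   = 1.385 + 0.377 + 0.019 + 1.885
Sum = 3.67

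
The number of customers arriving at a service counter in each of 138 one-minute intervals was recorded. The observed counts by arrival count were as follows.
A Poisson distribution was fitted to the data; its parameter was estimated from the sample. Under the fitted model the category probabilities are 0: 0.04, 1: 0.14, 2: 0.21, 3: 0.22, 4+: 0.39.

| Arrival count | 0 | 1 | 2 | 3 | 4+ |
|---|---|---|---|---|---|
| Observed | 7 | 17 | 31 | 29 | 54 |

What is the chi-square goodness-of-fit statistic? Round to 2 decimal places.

0.88

Expected counts E_i = n·p_i: 138×0.04 = 5.52, 138×0.14 = 19.32, 138×0.21 = 28.98, 138×0.22 = 30.36, 138×0.39 = 53.82.
cat         O        E   (O−E)²/E
0           7     5.52      0.397
1          17    19.32      0.279
2          31    28.98      0.141
3          29    30.36      0.061
4+         54    53.82      0.001
Sum = 0.88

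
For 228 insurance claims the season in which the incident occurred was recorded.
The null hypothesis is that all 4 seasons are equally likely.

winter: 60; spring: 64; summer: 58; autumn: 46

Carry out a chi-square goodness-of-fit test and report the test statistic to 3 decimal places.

3.158

Expected count for each of the 4 categories: 228/4 = 57.
χ² = (60−57)²/57 + (64−57)²/57 + (58−57)²/57 + (46−57)²/57
   = 0.1579 + 0.8596 + 0.0175 + 2.1228
Sum = 3.158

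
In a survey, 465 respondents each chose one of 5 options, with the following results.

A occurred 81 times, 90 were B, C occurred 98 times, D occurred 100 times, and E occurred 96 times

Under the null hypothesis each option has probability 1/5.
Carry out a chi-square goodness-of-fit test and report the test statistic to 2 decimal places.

2.54

Expected count for each of the 5 categories: 465/5 = 93.
A: (81 − 93)²/93 = 144/93 = 1.548
B: (90 − 93)²/93 = 9/93 = 0.097
C: (98 − 93)²/93 = 25/93 = 0.269
D: (100 − 93)²/93 = 49/93 = 0.527
E: (96 − 93)²/93 = 9/93 = 0.097
Sum = 2.54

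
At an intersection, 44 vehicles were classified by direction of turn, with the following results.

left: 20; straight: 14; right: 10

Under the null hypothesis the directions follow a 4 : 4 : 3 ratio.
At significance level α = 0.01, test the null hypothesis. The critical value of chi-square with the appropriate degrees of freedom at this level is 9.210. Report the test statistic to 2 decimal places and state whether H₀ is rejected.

Ratio total = 11. Expected counts: 44×4/11 = 16, 44×4/11 = 16, 44×3/11 = 12.
χ² = (20−16)²/16 + (14−16)²/16 + (10−12)²/12
   = 1.000 + 0.250 + 0.333
Sum = 1.58
df = 2. Since 1.58 < 9.210, we do not reject H₀.

1.58; do not reject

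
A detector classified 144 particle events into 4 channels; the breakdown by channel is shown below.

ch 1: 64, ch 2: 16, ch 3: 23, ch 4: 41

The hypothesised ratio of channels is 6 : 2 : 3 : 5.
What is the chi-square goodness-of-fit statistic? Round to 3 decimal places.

Ratio total = 16. Expected counts: 144×6/16 = 54, 144×2/16 = 18, 144×3/16 = 27, 144×5/16 = 45.
cat         O        E   (O−E)²/E
ch 1       64       54     1.8519
ch 2       16       18     0.2222
ch 3       23       27     0.5926
ch 4       41       45     0.3556
Sum = 3.022

3.022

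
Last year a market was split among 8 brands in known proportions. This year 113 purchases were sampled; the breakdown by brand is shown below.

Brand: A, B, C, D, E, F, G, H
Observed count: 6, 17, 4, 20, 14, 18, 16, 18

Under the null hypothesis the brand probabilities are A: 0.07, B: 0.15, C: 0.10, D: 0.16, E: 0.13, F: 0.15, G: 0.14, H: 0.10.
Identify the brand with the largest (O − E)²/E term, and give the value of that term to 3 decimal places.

C, 4.716

Expected counts E_i = n·p_i: 113×0.07 = 7.91, 113×0.15 = 16.95, 113×0.10 = 11.3, 113×0.16 = 18.08, 113×0.13 = 14.69, 113×0.15 = 16.95, 113×0.14 = 15.82, 113×0.10 = 11.3.
χ² = (6−7.91)²/7.91 + (17−16.95)²/16.95 + (4−11.3)²/11.3 + (20−18.08)²/18.08 + (14−14.69)²/14.69 + (18−16.95)²/16.95 + (16−15.82)²/15.82 + (18−11.3)²/11.3
   = 0.4612 + 0.0001 + 4.7159 + 0.2039 + 0.0324 + 0.0650 + 0.0020 + 3.9726
The largest term is for C: 4.716.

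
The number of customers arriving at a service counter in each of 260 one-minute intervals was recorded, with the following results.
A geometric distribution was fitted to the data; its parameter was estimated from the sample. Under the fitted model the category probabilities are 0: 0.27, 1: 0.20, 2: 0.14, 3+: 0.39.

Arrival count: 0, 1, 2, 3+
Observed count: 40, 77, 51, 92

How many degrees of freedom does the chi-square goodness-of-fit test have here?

2

There are k = 4 categories and 1 parameter estimated from the data, so df = 4 − 1 − 1 = 2.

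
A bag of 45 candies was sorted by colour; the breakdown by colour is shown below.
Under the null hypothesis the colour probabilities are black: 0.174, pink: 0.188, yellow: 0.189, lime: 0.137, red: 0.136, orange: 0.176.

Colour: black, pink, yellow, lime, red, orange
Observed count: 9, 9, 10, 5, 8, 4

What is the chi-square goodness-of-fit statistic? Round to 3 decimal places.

Expected counts E_i = n·p_i: 45×0.174 = 7.83, 45×0.188 = 8.46, 45×0.189 = 8.505, 45×0.137 = 6.165, 45×0.136 = 6.12, 45×0.176 = 7.92.
cat         O        E   (O−E)²/E
black       9     7.83     0.1748
pink        9     8.46     0.0345
yellow     10    8.505     0.2628
lime        5    6.165     0.2202
red         8     6.12     0.5775
orange      4     7.92     1.9402
Sum = 3.210

3.210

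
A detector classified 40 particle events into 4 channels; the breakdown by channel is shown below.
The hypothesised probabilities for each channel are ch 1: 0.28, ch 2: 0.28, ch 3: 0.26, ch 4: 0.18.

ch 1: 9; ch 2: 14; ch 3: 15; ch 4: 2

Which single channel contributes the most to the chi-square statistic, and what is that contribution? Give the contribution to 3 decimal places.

Expected counts E_i = n·p_i: 40×0.28 = 11.2, 40×0.28 = 11.2, 40×0.26 = 10.4, 40×0.18 = 7.2.
ch 1: (9 − 11.2)²/11.2 = 4.84/11.2 = 0.4321
ch 2: (14 − 11.2)²/11.2 = 7.84/11.2 = 0.7000
ch 3: (15 − 10.4)²/10.4 = 21.16/10.4 = 2.0346
ch 4: (2 − 7.2)²/7.2 = 27.04/7.2 = 3.7556
The largest term is for ch 4: 3.756.

ch 4, 3.756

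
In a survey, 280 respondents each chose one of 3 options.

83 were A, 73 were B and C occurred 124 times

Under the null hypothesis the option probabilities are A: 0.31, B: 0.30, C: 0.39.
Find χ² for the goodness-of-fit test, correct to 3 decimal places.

3.613

Expected counts E_i = n·p_i: 280×0.31 = 86.8, 280×0.30 = 84, 280×0.39 = 109.2.
χ² = (83−86.8)²/86.8 + (73−84)²/84 + (124−109.2)²/109.2
   = 0.1664 + 1.4405 + 2.0059
Sum = 3.613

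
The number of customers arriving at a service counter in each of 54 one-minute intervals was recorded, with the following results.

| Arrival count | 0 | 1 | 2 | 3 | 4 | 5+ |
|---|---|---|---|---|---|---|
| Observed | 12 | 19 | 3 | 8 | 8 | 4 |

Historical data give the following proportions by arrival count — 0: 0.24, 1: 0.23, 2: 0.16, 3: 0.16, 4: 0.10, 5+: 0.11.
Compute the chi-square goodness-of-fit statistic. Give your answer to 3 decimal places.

9.172

Expected counts E_i = n·p_i: 54×0.24 = 12.96, 54×0.23 = 12.42, 54×0.16 = 8.64, 54×0.16 = 8.64, 54×0.10 = 5.4, 54×0.11 = 5.94.
χ² = (12−12.96)²/12.96 + (19−12.42)²/12.42 + (3−8.64)²/8.64 + (8−8.64)²/8.64 + (8−5.4)²/5.4 + (4−5.94)²/5.94
   = 0.0711 + 3.4860 + 3.6817 + 0.0474 + 1.2519 + 0.6336
Sum = 9.172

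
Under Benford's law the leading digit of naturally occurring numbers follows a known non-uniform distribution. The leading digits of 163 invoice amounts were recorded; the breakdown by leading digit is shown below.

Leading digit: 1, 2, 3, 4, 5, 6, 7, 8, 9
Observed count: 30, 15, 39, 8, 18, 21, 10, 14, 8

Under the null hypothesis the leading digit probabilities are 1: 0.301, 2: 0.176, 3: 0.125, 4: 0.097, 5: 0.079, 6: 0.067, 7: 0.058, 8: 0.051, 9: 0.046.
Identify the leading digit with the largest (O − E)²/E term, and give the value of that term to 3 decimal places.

3, 17.025

Expected counts E_i = n·p_i: 163×0.301 = 49.063, 163×0.176 = 28.688, 163×0.125 = 20.375, 163×0.097 = 15.811, 163×0.079 = 12.877, 163×0.067 = 10.921, 163×0.058 = 9.454, 163×0.051 = 8.313, 163×0.046 = 7.498.
1: (30 − 49.063)²/49.063 = 363.397969/49.063 = 7.4068
2: (15 − 28.688)²/28.688 = 187.361344/28.688 = 6.5310
3: (39 − 20.375)²/20.375 = 346.890625/20.375 = 17.0253
4: (8 − 15.811)²/15.811 = 61.011721/15.811 = 3.8588
5: (18 − 12.877)²/12.877 = 26.245129/12.877 = 2.0381
6: (21 − 10.921)²/10.921 = 101.586241/10.921 = 9.3019
7: (10 − 9.454)²/9.454 = 0.298116/9.454 = 0.0315
8: (14 − 8.313)²/8.313 = 32.341969/8.313 = 3.8905
9: (8 − 7.498)²/7.498 = 0.252004/7.498 = 0.0336
The largest term is for 3: 17.025.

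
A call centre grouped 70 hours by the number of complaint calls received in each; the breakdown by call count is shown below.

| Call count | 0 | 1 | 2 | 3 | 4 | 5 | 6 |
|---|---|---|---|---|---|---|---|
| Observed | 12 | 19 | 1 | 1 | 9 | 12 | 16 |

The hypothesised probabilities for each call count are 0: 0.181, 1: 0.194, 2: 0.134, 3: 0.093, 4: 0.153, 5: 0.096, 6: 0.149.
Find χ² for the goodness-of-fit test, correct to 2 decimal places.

21.75

Expected counts E_i = n·p_i: 70×0.181 = 12.67, 70×0.194 = 13.58, 70×0.134 = 9.38, 70×0.093 = 6.51, 70×0.153 = 10.71, 70×0.096 = 6.72, 70×0.149 = 10.43.
χ² = (12−12.67)²/12.67 + (19−13.58)²/13.58 + (1−9.38)²/9.38 + (1−6.51)²/6.51 + (9−10.71)²/10.71 + (12−6.72)²/6.72 + (16−10.43)²/10.43
   = 0.035 + 2.163 + 7.487 + 4.664 + 0.273 + 4.149 + 2.975
Sum = 21.75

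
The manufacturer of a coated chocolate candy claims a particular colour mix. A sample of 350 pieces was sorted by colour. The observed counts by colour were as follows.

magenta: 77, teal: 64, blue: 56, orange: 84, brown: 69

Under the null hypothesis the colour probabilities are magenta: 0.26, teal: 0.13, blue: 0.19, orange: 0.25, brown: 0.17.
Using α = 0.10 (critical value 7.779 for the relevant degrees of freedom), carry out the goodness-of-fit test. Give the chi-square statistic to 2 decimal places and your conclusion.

12.99; reject

Expected counts E_i = n·p_i: 350×0.26 = 91, 350×0.13 = 45.5, 350×0.19 = 66.5, 350×0.25 = 87.5, 350×0.17 = 59.5.
cat          O        E   (O−E)²/E
magenta     77       91      2.154
teal        64     45.5      7.522
blue        56     66.5      1.658
orange      84     87.5      0.140
brown       69     59.5      1.517
Sum = 12.99
df = 4. Since 12.99 > 7.779, we reject H₀.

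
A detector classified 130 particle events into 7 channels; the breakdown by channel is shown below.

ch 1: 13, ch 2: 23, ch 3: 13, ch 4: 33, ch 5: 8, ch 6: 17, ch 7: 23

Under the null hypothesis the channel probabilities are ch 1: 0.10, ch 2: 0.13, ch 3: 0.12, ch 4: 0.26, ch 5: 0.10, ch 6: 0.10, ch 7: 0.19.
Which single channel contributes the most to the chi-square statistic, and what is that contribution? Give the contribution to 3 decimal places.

ch 2, 2.202

Expected counts E_i = n·p_i: 130×0.10 = 13, 130×0.13 = 16.9, 130×0.12 = 15.6, 130×0.26 = 33.8, 130×0.10 = 13, 130×0.10 = 13, 130×0.19 = 24.7.
χ² = (13−13)²/13 + (23−16.9)²/16.9 + (13−15.6)²/15.6 + (33−33.8)²/33.8 + (8−13)²/13 + (17−13)²/13 + (23−24.7)²/24.7
   = 0.0000 + 2.2018 + 0.4333 + 0.0189 + 1.9231 + 1.2308 + 0.1170
The largest term is for ch 2: 2.202.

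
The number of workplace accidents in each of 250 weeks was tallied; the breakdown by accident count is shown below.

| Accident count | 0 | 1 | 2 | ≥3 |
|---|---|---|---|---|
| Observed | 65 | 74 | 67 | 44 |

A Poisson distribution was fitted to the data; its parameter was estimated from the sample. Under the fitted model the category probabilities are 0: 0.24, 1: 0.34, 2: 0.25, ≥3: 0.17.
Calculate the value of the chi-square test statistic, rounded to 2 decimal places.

Expected counts E_i = n·p_i: 250×0.24 = 60, 250×0.34 = 85, 250×0.25 = 62.5, 250×0.17 = 42.5.
0: (65 − 60)²/60 = 25/60 = 0.417
1: (74 − 85)²/85 = 121/85 = 1.424
2: (67 − 62.5)²/62.5 = 20.25/62.5 = 0.324
≥3: (44 − 42.5)²/42.5 = 2.25/42.5 = 0.053
Sum = 2.22

2.22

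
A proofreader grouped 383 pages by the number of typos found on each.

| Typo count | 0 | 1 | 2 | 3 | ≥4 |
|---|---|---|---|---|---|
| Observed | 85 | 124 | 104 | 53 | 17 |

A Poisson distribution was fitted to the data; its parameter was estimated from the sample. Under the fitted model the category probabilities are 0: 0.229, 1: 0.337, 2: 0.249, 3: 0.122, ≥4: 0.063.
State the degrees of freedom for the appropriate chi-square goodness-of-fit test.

There are k = 5 categories and 1 parameter estimated from the data, so df = 5 − 1 − 1 = 3.

3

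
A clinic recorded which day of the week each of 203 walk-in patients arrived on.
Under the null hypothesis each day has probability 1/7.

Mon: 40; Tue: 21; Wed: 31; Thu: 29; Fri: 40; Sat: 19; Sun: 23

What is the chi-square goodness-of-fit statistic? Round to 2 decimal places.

15.38

Expected count for each of the 7 categories: 203/7 = 29.
Mon: (40 − 29)²/29 = 121/29 = 4.172
Tue: (21 − 29)²/29 = 64/29 = 2.207
Wed: (31 − 29)²/29 = 4/29 = 0.138
Thu: (29 − 29)²/29 = 0/29 = 0.000
Fri: (40 − 29)²/29 = 121/29 = 4.172
Sat: (19 − 29)²/29 = 100/29 = 3.448
Sun: (23 − 29)²/29 = 36/29 = 1.241
Sum = 15.38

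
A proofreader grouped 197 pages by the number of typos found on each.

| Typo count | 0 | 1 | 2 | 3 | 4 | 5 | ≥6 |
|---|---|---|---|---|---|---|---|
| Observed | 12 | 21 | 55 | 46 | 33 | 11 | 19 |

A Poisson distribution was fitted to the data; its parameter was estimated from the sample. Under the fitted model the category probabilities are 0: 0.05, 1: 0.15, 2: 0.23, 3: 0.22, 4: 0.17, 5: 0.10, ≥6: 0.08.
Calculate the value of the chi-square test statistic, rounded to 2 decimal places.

9.69

Expected counts E_i = n·p_i: 197×0.05 = 9.85, 197×0.15 = 29.55, 197×0.23 = 45.31, 197×0.22 = 43.34, 197×0.17 = 33.49, 197×0.10 = 19.7, 197×0.08 = 15.76.
χ² = (12−9.85)²/9.85 + (21−29.55)²/29.55 + (55−45.31)²/45.31 + (46−43.34)²/43.34 + (33−33.49)²/33.49 + (11−19.7)²/19.7 + (19−15.76)²/15.76
   = 0.469 + 2.474 + 2.072 + 0.163 + 0.007 + 3.842 + 0.666
Sum = 9.69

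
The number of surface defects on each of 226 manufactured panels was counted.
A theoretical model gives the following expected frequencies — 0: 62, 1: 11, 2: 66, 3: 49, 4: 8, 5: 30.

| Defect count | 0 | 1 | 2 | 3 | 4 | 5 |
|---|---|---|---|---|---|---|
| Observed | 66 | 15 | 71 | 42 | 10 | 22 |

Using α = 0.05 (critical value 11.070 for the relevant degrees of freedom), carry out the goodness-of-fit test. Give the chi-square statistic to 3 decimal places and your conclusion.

χ² = (66−62)²/62 + (15−11)²/11 + (71−66)²/66 + (42−49)²/49 + (10−8)²/8 + (22−30)²/30
   = 0.2581 + 1.4545 + 0.3788 + 1.0000 + 0.5000 + 2.1333
Sum = 5.725
df = 5. Since 5.725 < 11.070, we do not reject H₀.

5.725; do not reject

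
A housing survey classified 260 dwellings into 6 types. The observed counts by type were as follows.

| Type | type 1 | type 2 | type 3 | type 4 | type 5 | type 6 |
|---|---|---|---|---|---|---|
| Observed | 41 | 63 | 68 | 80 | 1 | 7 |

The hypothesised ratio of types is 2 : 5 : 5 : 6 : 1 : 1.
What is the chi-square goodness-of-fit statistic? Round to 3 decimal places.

Ratio total = 20. Expected counts: 260×2/20 = 26, 260×5/20 = 65, 260×5/20 = 65, 260×6/20 = 78, 260×1/20 = 13, 260×1/20 = 13.
type 1: (41 − 26)²/26 = 225/26 = 8.6538
type 2: (63 − 65)²/65 = 4/65 = 0.0615
type 3: (68 − 65)²/65 = 9/65 = 0.1385
type 4: (80 − 78)²/78 = 4/78 = 0.0513
type 5: (1 − 13)²/13 = 144/13 = 11.0769
type 6: (7 − 13)²/13 = 36/13 = 2.7692
Sum = 22.751

22.751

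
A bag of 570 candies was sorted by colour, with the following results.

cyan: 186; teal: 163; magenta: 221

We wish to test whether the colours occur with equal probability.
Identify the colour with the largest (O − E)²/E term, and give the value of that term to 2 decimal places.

Under H₀ each category has probability 1/3, so each expected count is 570/3 = 190.
cat          O        E   (O−E)²/E
cyan       186      190      0.084
teal       163      190      3.837
magenta    221      190      5.058
The largest term is for magenta: 5.06.

magenta, 5.06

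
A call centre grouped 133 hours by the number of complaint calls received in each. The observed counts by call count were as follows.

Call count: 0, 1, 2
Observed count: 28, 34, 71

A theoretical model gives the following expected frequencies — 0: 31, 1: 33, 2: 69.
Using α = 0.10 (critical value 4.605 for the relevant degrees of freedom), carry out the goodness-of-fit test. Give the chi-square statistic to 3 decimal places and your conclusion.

χ² = (28−31)²/31 + (34−33)²/33 + (71−69)²/69
   = 0.2903 + 0.0303 + 0.0580
Sum = 0.379
df = 2. Since 0.379 < 4.605, we do not reject H₀.

0.379; do not reject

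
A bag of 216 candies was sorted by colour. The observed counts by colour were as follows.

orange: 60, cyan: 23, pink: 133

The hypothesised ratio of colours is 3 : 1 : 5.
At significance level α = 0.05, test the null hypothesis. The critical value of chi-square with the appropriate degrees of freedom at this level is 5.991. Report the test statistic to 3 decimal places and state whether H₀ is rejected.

3.450; do not reject

Ratio total = 9. Expected counts: 216×3/9 = 72, 216×1/9 = 24, 216×5/9 = 120.
orange: (60 − 72)²/72 = 144/72 = 2.0000
cyan: (23 − 24)²/24 = 1/24 = 0.0417
pink: (133 − 120)²/120 = 169/120 = 1.4083
Sum = 3.450
df = 2. Since 3.450 < 5.991, we do not reject H₀.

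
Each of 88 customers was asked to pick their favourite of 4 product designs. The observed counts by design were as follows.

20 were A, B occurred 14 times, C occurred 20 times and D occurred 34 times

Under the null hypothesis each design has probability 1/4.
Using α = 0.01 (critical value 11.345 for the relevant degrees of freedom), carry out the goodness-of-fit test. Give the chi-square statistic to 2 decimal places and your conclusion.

Expected count for each of the 4 categories: 88/4 = 22.
cat         O        E   (O−E)²/E
A          20       22      0.182
B          14       22      2.909
C          20       22      0.182
D          34       22      6.545
Sum = 9.82
df = 3. Since 9.82 < 11.345, we do not reject H₀.

9.82; do not reject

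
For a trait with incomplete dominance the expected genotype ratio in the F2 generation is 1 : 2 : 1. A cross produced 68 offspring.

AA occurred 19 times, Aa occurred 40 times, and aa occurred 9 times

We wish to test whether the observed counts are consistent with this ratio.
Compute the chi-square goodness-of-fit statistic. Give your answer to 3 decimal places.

Ratio total = 4. Expected counts: 68×1/4 = 17, 68×2/4 = 34, 68×1/4 = 17.
χ² = (19−17)²/17 + (40−34)²/34 + (9−17)²/17
   = 0.2353 + 1.0588 + 3.7647
Sum = 5.059

5.059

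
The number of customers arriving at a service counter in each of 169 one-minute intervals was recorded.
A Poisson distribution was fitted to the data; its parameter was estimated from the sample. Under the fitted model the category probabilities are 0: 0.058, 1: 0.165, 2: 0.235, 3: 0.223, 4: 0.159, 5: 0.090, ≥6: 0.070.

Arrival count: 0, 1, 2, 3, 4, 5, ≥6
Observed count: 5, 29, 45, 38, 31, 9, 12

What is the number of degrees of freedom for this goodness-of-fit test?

There are k = 7 categories and 1 parameter estimated from the data, so df = 7 − 1 − 1 = 5.

5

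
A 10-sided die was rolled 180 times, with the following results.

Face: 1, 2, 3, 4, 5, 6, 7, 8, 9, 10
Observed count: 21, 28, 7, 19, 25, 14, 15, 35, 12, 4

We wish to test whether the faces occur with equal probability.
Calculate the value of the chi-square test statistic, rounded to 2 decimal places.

Under H₀ each category has probability 1/10, so each expected count is 180/10 = 18.
1: (21 − 18)²/18 = 9/18 = 0.500
2: (28 − 18)²/18 = 100/18 = 5.556
3: (7 − 18)²/18 = 121/18 = 6.722
4: (19 − 18)²/18 = 1/18 = 0.056
5: (25 − 18)²/18 = 49/18 = 2.722
6: (14 − 18)²/18 = 16/18 = 0.889
7: (15 − 18)²/18 = 9/18 = 0.500
8: (35 − 18)²/18 = 289/18 = 16.056
9: (12 − 18)²/18 = 36/18 = 2.000
10: (4 − 18)²/18 = 196/18 = 10.889
Sum = 45.89

45.89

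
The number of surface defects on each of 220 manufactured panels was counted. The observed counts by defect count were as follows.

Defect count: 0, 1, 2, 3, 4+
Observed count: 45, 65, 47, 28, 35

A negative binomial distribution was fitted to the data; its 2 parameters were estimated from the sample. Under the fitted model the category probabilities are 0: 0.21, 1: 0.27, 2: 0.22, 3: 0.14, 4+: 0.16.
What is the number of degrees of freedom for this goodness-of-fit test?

2

There are k = 5 categories and 2 parameters estimated from the data, so df = 5 − 1 − 2 = 2.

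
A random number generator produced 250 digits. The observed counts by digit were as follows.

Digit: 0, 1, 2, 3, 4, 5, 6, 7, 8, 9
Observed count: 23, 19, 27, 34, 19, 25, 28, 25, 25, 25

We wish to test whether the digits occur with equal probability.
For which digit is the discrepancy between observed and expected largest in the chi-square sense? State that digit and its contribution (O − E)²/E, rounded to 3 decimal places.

3, 3.240

Under H₀ each category has probability 1/10, so each expected count is 250/10 = 25.
cat         O        E   (O−E)²/E
0          23       25     0.1600
1          19       25     1.4400
2          27       25     0.1600
3          34       25     3.2400
4          19       25     1.4400
5          25       25     0.0000
6          28       25     0.3600
7          25       25     0.0000
8          25       25     0.0000
9          25       25     0.0000
The largest term is for 3: 3.240.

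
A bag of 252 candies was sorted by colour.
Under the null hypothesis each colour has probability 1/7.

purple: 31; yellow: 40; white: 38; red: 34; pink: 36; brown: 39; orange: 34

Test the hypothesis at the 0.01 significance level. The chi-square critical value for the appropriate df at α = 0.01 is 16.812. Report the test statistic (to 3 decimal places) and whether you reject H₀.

1.722; do not reject

Under H₀ each category has probability 1/7, so each expected count is 252/7 = 36.
χ² = (31−36)²/36 + (40−36)²/36 + (38−36)²/36 + (34−36)²/36 + (36−36)²/36 + (39−36)²/36 + (34−36)²/36
   = 0.6944 + 0.4444 + 0.1111 + 0.1111 + 0.0000 + 0.2500 + 0.1111
Sum = 1.722
df = 6. Since 1.722 < 16.812, we do not reject H₀.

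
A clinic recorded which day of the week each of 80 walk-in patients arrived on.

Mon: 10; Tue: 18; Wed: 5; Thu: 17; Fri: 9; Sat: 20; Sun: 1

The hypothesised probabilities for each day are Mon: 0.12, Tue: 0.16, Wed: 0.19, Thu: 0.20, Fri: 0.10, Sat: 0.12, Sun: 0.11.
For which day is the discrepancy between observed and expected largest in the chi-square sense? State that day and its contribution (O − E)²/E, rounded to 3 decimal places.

Sat, 11.267

Expected counts E_i = n·p_i: 80×0.12 = 9.6, 80×0.16 = 12.8, 80×0.19 = 15.2, 80×0.20 = 16, 80×0.10 = 8, 80×0.12 = 9.6, 80×0.11 = 8.8.
Mon: (10 − 9.6)²/9.6 = 0.16/9.6 = 0.0167
Tue: (18 − 12.8)²/12.8 = 27.04/12.8 = 2.1125
Wed: (5 − 15.2)²/15.2 = 104.04/15.2 = 6.8447
Thu: (17 − 16)²/16 = 1/16 = 0.0625
Fri: (9 − 8)²/8 = 1/8 = 0.1250
Sat: (20 − 9.6)²/9.6 = 108.16/9.6 = 11.2667
Sun: (1 − 8.8)²/8.8 = 60.84/8.8 = 6.9136
The largest term is for Sat: 11.267.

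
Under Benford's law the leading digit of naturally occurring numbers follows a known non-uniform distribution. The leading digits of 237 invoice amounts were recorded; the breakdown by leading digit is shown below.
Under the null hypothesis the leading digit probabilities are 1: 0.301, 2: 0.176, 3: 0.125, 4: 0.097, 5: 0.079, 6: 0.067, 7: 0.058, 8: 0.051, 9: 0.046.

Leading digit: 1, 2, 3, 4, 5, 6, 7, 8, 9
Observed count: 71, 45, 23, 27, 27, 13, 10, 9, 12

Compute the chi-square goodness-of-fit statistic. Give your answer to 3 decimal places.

Expected counts E_i = n·p_i: 237×0.301 = 71.337, 237×0.176 = 41.712, 237×0.125 = 29.625, 237×0.097 = 22.989, 237×0.079 = 18.723, 237×0.067 = 15.879, 237×0.058 = 13.746, 237×0.051 = 12.087, 237×0.046 = 10.902.
cat         O        E   (O−E)²/E
1          71   71.337     0.0016
2          45   41.712     0.2592
3          23   29.625     1.4815
4          27   22.989     0.6998
5          27   18.723     3.6591
6          13   15.879     0.5220
7          10   13.746     1.0208
8           9   12.087     0.7884
9          12   10.902     0.1106
Sum = 8.543

8.543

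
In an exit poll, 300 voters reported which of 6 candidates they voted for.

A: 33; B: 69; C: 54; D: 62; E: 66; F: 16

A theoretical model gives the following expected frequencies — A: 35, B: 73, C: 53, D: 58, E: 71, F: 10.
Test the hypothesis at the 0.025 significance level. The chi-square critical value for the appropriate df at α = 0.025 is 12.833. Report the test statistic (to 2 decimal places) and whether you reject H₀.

cat         O        E   (O−E)²/E
A          33       35      0.114
B          69       73      0.219
C          54       53      0.019
D          62       58      0.276
E          66       71      0.352
F          16       10      3.600
Sum = 4.58
df = 5. Since 4.58 < 12.833, we do not reject H₀.

4.58; do not reject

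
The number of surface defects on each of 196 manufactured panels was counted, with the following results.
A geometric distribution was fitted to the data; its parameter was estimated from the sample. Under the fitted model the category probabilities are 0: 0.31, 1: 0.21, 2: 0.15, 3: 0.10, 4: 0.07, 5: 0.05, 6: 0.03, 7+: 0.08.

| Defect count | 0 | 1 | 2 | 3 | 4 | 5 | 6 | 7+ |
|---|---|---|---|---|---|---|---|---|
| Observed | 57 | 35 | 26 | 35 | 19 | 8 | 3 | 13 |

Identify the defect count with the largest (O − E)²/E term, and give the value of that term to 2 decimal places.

3, 12.10

Expected counts E_i = n·p_i: 196×0.31 = 60.76, 196×0.21 = 41.16, 196×0.15 = 29.4, 196×0.10 = 19.6, 196×0.07 = 13.72, 196×0.05 = 9.8, 196×0.03 = 5.88, 196×0.08 = 15.68.
0: (57 − 60.76)²/60.76 = 14.1376/60.76 = 0.233
1: (35 − 41.16)²/41.16 = 37.9456/41.16 = 0.922
2: (26 − 29.4)²/29.4 = 11.56/29.4 = 0.393
3: (35 − 19.6)²/19.6 = 237.16/19.6 = 12.100
4: (19 − 13.72)²/13.72 = 27.8784/13.72 = 2.032
5: (8 − 9.8)²/9.8 = 3.24/9.8 = 0.331
6: (3 − 5.88)²/5.88 = 8.2944/5.88 = 1.411
7+: (13 − 15.68)²/15.68 = 7.1824/15.68 = 0.458
The largest term is for 3: 12.10.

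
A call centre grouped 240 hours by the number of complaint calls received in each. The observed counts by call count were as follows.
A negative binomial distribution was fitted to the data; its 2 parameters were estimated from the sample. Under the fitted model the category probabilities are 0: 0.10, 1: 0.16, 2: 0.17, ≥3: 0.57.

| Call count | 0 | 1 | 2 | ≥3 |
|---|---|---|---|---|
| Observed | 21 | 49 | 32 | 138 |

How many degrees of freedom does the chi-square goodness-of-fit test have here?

1

There are k = 4 categories and 2 parameters estimated from the data, so df = 4 − 1 − 2 = 1.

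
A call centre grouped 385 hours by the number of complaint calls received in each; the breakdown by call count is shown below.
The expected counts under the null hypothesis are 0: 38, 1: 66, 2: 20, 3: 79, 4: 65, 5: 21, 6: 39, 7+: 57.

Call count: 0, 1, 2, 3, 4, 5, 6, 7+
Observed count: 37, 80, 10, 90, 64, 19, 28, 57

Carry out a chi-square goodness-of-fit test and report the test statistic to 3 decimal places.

cat         O        E   (O−E)²/E
0          37       38     0.0263
1          80       66     2.9697
2          10       20     5.0000
3          90       79     1.5316
4          64       65     0.0154
5          19       21     0.1905
6          28       39     3.1026
7+         57       57     0.0000
Sum = 12.836

12.836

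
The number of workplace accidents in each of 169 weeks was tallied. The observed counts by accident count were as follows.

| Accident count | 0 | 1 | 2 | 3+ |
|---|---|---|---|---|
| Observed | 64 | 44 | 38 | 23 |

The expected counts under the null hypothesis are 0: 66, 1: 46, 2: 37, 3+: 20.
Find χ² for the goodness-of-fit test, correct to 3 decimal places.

0.625

χ² = (64−66)²/66 + (44−46)²/46 + (38−37)²/37 + (23−20)²/20
   = 0.0606 + 0.0870 + 0.0270 + 0.4500
Sum = 0.625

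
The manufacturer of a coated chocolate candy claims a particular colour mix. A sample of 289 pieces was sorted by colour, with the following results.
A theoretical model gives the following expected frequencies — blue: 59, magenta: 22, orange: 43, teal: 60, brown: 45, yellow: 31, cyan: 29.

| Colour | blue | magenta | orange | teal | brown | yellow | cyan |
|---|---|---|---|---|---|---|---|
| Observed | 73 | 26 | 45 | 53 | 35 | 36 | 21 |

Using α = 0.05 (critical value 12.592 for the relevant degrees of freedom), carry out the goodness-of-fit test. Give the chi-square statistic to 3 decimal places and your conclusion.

χ² = (73−59)²/59 + (26−22)²/22 + (45−43)²/43 + (53−60)²/60 + (35−45)²/45 + (36−31)²/31 + (21−29)²/29
   = 3.3220 + 0.7273 + 0.0930 + 0.8167 + 2.2222 + 0.8065 + 2.2069
Sum = 10.195
df = 6. Since 10.195 < 12.592, we do not reject H₀.

10.195; do not reject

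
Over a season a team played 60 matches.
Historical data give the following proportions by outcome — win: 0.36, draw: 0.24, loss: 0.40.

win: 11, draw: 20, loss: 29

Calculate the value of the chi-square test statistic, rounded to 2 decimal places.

8.42

Expected counts E_i = n·p_i: 60×0.36 = 21.6, 60×0.24 = 14.4, 60×0.40 = 24.
χ² = (11−21.6)²/21.6 + (20−14.4)²/14.4 + (29−24)²/24
   = 5.202 + 2.178 + 1.042
Sum = 8.42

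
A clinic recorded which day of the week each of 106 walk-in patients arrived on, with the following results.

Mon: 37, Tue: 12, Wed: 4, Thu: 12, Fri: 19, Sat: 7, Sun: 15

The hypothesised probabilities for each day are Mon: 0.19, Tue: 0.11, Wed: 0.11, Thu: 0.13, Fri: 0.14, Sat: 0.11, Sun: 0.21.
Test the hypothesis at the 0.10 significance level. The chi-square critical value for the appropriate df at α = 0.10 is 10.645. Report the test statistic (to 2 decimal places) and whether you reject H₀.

24.78; reject

Expected counts E_i = n·p_i: 106×0.19 = 20.14, 106×0.11 = 11.66, 106×0.11 = 11.66, 106×0.13 = 13.78, 106×0.14 = 14.84, 106×0.11 = 11.66, 106×0.21 = 22.26.
χ² = (37−20.14)²/20.14 + (12−11.66)²/11.66 + (4−11.66)²/11.66 + (12−13.78)²/13.78 + (19−14.84)²/14.84 + (7−11.66)²/11.66 + (15−22.26)²/22.26
   = 14.114 + 0.010 + 5.032 + 0.230 + 1.166 + 1.862 + 2.368
Sum = 24.78
df = 6. Since 24.78 > 10.645, we reject H₀.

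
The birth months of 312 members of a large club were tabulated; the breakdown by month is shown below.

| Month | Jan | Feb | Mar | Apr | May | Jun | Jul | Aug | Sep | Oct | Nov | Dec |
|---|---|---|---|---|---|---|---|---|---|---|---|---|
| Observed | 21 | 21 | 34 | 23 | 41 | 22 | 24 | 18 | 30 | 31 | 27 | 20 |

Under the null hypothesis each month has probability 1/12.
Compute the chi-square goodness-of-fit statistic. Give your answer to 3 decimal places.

Expected count for each of the 12 categories: 312/12 = 26.
χ² = (21−26)²/26 + (21−26)²/26 + (34−26)²/26 + (23−26)²/26 + (41−26)²/26 + (22−26)²/26 + (24−26)²/26 + (18−26)²/26 + (30−26)²/26 + (31−26)²/26 + (27−26)²/26 + (20−26)²/26
   = 0.9615 + 0.9615 + 2.4615 + 0.3462 + 8.6538 + 0.6154 + 0.1538 + 2.4615 + 0.6154 + 0.9615 + 0.0385 + 1.3846
Sum = 19.615

19.615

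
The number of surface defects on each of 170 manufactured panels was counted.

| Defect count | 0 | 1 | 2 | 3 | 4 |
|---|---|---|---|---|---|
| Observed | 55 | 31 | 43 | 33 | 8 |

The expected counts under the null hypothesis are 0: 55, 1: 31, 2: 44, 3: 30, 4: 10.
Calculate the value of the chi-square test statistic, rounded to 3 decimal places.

0.723

χ² = (55−55)²/55 + (31−31)²/31 + (43−44)²/44 + (33−30)²/30 + (8−10)²/10
   = 0.0000 + 0.0000 + 0.0227 + 0.3000 + 0.4000
Sum = 0.723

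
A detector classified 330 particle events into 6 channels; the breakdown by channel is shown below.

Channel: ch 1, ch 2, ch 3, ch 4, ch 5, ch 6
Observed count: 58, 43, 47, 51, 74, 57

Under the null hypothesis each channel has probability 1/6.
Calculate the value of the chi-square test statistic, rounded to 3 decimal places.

Under H₀ each category has probability 1/6, so each expected count is 330/6 = 55.
ch 1: (58 − 55)²/55 = 9/55 = 0.1636
ch 2: (43 − 55)²/55 = 144/55 = 2.6182
ch 3: (47 − 55)²/55 = 64/55 = 1.1636
ch 4: (51 − 55)²/55 = 16/55 = 0.2909
ch 5: (74 − 55)²/55 = 361/55 = 6.5636
ch 6: (57 − 55)²/55 = 4/55 = 0.0727
Sum = 10.873

10.873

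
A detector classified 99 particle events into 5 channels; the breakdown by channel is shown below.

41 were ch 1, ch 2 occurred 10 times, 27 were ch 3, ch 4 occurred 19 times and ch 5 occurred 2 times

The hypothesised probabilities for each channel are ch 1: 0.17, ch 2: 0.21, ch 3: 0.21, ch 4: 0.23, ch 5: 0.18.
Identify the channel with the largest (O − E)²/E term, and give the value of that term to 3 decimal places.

ch 1, 34.711

Expected counts E_i = n·p_i: 99×0.17 = 16.83, 99×0.21 = 20.79, 99×0.21 = 20.79, 99×0.23 = 22.77, 99×0.18 = 17.82.
ch 1: (41 − 16.83)²/16.83 = 584.1889/16.83 = 34.7112
ch 2: (10 − 20.79)²/20.79 = 116.4241/20.79 = 5.6000
ch 3: (27 − 20.79)²/20.79 = 38.5641/20.79 = 1.8549
ch 4: (19 − 22.77)²/22.77 = 14.2129/22.77 = 0.6242
ch 5: (2 − 17.82)²/17.82 = 250.2724/17.82 = 14.0445
The largest term is for ch 1: 34.711.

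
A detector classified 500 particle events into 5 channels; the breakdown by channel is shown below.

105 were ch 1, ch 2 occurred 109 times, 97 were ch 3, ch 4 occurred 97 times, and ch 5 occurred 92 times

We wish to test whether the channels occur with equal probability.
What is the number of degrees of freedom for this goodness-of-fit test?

4

There are k = 5 categories and no parameters were estimated from the data, so df = 5 − 1 = 4.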